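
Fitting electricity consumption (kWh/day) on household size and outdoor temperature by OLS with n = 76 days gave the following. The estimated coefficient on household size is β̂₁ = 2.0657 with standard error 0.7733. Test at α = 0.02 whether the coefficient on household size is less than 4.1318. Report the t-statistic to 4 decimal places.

H₀: β₁ = 4.1318 vs H₁: β₁ < 4.1318.
t = (β̂₁ − β₁⁰)/SE = (2.0657 − 4.1318) / 0.7733 = -2.6718.
df = n − k − 1 = 76 − 2 − 1 = 73.
One-sided p ≈ 0.0046, which is < 0.02, so reject H₀.
There is evidence that the true slope on household size is below 4.1318 kWh/day per unit, holding the other predictors fixed.

t = -2.6718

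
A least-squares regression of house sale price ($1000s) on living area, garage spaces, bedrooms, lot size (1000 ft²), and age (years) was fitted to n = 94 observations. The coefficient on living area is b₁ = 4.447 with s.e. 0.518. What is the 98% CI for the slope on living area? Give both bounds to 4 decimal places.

df = n − k − 1 = 94 − 5 − 1 = 88.
t* = t_{0.01, 88} = 2.369472.
Margin = t* × SE = 2.369472 × 0.518 = 1.227387.
CI: 4.447 ± 1.227387 → (3.2196, 5.6744).
With 98% confidence, each one-unit increase in living area is associated with a change of between 3.2196 and 5.6744 $1000s in house sale price, holding the other predictors fixed.

(3.2196, 5.6744)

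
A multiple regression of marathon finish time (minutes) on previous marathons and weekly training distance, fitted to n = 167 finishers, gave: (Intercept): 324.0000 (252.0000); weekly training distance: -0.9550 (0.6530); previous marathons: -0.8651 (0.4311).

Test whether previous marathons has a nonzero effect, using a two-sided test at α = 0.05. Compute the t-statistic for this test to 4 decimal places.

t = -2.0067

Read off: b = -0.8651, SE = 0.4311 for previous marathons.
H₀: β₁ = 0 vs H₁: β₁ ≠ 0.
t = -0.8651 / 0.4311 = -2.0067.
df = n − k − 1 = 167 − 2 − 1 = 164.
Two-sided p ≈ 0.0464, which is < 0.05, so reject H₀.
There is evidence that previous marathons is associated with marathon finish time, holding the other predictors fixed.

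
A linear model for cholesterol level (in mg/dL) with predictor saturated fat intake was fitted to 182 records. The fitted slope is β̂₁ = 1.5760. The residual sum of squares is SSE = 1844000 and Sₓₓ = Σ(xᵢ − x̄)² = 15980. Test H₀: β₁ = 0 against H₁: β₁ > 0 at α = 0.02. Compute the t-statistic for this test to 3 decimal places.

MSE = SSE/(n − 2) = 1844000/180 = 10244.4.
SE(β̂₁) = √(MSE/Sₓₓ) = √(10244.4/15980) = 0.800674.
t = 1.5760 / 0.800674 = 1.968.
df = n − 2 = 180.
One-sided p ≈ 0.0253, which is ≥ 0.02, so fail to reject H₀.
The data do not give significant evidence that the true slope on saturated fat intake is positive.

t = 1.968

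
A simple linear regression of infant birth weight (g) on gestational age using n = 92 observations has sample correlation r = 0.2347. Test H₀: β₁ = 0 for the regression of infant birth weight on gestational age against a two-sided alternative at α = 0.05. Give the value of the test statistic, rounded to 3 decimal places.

t = 2.291

t = r·√(n − 2)/√(1 − r²) = 0.2347·√90/√0.944916 = 2.291.
df = n − 2 = 90.
Two-sided p ≈ 0.0243, which is < 0.05, so reject H₀.
There is evidence of a linear association between gestational age and infant birth weight.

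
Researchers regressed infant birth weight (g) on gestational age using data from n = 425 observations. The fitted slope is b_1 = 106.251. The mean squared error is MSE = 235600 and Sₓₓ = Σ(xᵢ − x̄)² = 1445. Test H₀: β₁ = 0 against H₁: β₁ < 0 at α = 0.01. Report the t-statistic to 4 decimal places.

SE(b_1) = √(MSE/Sₓₓ) = √(235600/1445) = 12.7689.
t = 106.251 / 12.7689 = 8.3211.
df = n − 2 = 423.
One-sided p ≈ 1.0000, which is ≥ 0.01, so fail to reject H₀.
The data do not give significant evidence that the true slope on gestational age is negative.

t = 8.3211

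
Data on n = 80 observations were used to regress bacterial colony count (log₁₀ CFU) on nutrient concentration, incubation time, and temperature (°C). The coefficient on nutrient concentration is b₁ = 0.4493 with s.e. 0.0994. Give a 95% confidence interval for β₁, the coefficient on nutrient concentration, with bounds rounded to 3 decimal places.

(0.251, 0.647)

df = n − k − 1 = 80 − 3 − 1 = 76.
t* = t_{0.025, 76} = 1.991673.
Margin = t* × SE = 1.991673 × 0.0994 = 0.19797.
CI: 0.4493 ± 0.19797 → (0.251, 0.647).
With 95% confidence, each one-unit increase in nutrient concentration is associated with a change of between 0.251 and 0.647 log₁₀ CFU in bacterial colony count, holding the other predictors fixed.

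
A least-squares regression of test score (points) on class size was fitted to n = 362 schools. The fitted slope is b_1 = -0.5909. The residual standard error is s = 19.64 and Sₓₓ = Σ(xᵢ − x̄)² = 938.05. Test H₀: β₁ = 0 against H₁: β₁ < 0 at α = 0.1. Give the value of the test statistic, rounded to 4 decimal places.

SE(b_1) = s/√Sₓₓ = 19.64/√938.05 = 0.641252.
t = -0.5909 / 0.641252 = -0.9215.
df = n − 2 = 360.
One-sided p ≈ 0.1787, which is ≥ 0.1, so fail to reject H₀.
The data do not give significant evidence that the true slope on class size is negative.

t = -0.9215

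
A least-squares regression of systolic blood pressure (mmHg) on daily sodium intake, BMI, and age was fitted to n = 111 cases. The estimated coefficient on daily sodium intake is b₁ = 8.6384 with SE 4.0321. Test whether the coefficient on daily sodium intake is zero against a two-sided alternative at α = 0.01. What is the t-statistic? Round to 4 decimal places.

t = 2.1424

H₀: β₁ = 0 vs H₁: β₁ ≠ 0.
t = (b₁ − β₁⁰)/SE = 8.6384 / 4.0321 = 2.1424.
df = n − k − 1 = 111 − 3 − 1 = 107.
Two-sided p ≈ 0.0344, which is ≥ 0.01, so fail to reject H₀.
The data do not give significant evidence of an association between daily sodium intake and systolic blood pressure, after adjusting for the other predictors.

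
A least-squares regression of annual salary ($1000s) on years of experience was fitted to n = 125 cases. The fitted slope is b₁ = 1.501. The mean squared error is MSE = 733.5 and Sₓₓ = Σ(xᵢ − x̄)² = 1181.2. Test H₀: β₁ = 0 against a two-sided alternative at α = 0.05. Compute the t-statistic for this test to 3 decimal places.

SE(b₁) = √(MSE/Sₓₓ) = √(733.5/1181.2) = 0.788022.
t = 1.501 / 0.788022 = 1.905.
df = n − 2 = 123.
Two-sided p ≈ 0.0591, which is ≥ 0.05, so fail to reject H₀.
The data do not give significant evidence of an association between years of experience and annual salary.

t = 1.905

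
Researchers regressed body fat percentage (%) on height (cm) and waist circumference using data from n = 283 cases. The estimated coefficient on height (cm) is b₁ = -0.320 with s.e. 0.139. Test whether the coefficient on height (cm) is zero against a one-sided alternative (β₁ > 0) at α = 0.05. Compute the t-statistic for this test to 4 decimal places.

t = -2.3022

H₀: β₁ = 0 vs H₁: β₁ > 0.
t = (b₁ − β₁⁰)/SE = -0.320 / 0.139 = -2.3022.
df = n − k − 1 = 283 − 2 − 1 = 280.
One-sided p ≈ 0.9890, which is ≥ 0.05, so fail to reject H₀.
The data do not give significant evidence that the true slope on height (cm) is positive, holding the other predictors fixed.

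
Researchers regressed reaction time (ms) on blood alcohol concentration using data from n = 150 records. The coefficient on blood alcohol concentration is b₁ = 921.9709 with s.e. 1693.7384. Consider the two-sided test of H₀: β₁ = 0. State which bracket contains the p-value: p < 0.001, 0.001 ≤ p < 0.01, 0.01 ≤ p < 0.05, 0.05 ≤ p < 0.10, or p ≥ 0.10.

t = 921.9709 / 1693.7384 = 0.544.
df = n − 2 = 150 − 2 = 148.
Two-sided p = 2·P(T_{148} > |t|) ≈ 0.5870.
So p ≥ 0.10.

p ≥ 0.10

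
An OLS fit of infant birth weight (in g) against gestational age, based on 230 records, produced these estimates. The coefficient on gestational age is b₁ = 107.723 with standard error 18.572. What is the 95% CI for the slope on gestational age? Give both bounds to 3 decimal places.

df = n − 2 = 230 − 2 = 228.
t* = t_{0.025, 228} = 1.970423.
Margin = t* × SE = 1.970423 × 18.572 = 36.59470.
CI: 107.723 ± 36.59470 → (71.128, 144.318).
With 95% confidence, each one-unit increase in gestational age is associated with a change of between 71.128 and 144.318 g in infant birth weight.

(71.128, 144.318)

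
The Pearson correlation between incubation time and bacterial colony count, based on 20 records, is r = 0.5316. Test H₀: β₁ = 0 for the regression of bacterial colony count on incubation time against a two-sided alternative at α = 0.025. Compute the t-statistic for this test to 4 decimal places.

t = 2.6628

t = r·√(n − 2)/√(1 − r²) = 0.5316·√18/√0.717401 = 2.6628.
df = n − 2 = 18.
Two-sided p ≈ 0.0159, which is < 0.025, so reject H₀.
There is evidence of a linear association between incubation time and bacterial colony count.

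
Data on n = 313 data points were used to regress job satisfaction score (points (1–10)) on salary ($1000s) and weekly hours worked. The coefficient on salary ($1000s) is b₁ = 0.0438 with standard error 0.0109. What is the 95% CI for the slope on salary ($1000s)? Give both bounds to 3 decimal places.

df = n − k − 1 = 313 − 2 − 1 = 310.
t* = t_{0.025, 310} = 1.967646.
Margin = t* × SE = 1.967646 × 0.0109 = 0.02145.
CI: 0.0438 ± 0.02145 → (0.022, 0.065).
With 95% confidence, each one-unit increase in salary ($1000s) is associated with a change of between 0.022 and 0.065 points (1–10) in job satisfaction score, holding the other predictors fixed.

(0.022, 0.065)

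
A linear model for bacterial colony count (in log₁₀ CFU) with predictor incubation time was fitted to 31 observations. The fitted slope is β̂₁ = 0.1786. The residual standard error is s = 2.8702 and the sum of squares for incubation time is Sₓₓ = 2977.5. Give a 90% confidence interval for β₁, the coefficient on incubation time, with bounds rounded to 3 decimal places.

SE(β̂₁) = s/√Sₓₓ = 2.8702/√2977.5 = 0.0526001.
df = n − 2 = 29.
t* = t_{0.05, 29} = 1.699127.
Margin = t* × SE = 1.699127 × 0.0526001 = 0.08937.
CI: 0.1786 ± 0.08937 → (0.089, 0.268).
With 90% confidence, each one-unit increase in incubation time is associated with a change of between 0.089 and 0.268 log₁₀ CFU in bacterial colony count.

(0.089, 0.268)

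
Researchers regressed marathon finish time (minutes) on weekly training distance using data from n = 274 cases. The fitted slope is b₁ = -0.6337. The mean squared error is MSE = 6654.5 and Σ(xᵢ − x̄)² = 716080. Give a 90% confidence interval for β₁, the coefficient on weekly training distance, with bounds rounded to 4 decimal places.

(-0.7928, -0.4746)

SE(b₁) = √(MSE/Sₓₓ) = √(6654.5/716080) = 0.0964.
df = n − 2 = 272.
t* = t_{0.05, 272} = 1.650475.
Margin = t* × SE = 1.650475 × 0.0964 = 0.159106.
CI: -0.6337 ± 0.159106 → (-0.7928, -0.4746).
With 90% confidence, each one-unit increase in weekly training distance is associated with a change of between -0.7928 and -0.4746 minutes in marathon finish time.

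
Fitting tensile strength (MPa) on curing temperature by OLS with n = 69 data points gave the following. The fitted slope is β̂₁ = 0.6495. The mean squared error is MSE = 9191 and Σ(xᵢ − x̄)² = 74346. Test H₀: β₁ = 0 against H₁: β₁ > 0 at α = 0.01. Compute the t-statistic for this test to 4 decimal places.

SE(β̂₁) = √(MSE/Sₓₓ) = √(9191/74346) = 0.351603.
t = 0.6495 / 0.351603 = 1.8473.
df = n − 2 = 67.
One-sided p ≈ 0.0346, which is ≥ 0.01, so fail to reject H₀.
The data do not give significant evidence that the true slope on curing temperature is positive.

t = 1.8473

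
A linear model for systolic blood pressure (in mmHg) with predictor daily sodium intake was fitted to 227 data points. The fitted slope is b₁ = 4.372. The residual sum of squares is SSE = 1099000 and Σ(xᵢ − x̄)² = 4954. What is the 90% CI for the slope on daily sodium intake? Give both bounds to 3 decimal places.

MSE = SSE/(n − 2) = 1099000/225 = 4884.44.
SE(b₁) = √(MSE/Sₓₓ) = √(4884.44/4954) = 0.992955.
df = n − 2 = 225.
t* = t_{0.05, 225} = 1.651654.
Margin = t* × SE = 1.651654 × 0.992955 = 1.64002.
CI: 4.372 ± 1.64002 → (2.732, 6.012).
With 90% confidence, each one-unit increase in daily sodium intake is associated with a change of between 2.732 and 6.012 mmHg in systolic blood pressure.

(2.732, 6.012)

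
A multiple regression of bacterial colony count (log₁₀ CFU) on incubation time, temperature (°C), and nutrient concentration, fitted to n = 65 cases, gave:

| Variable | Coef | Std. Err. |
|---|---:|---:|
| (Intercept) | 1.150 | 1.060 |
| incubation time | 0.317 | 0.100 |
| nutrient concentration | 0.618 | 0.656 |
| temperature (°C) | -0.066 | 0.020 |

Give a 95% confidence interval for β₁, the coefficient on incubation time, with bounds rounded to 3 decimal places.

(0.117, 0.517)

Read off: b = 0.317, SE = 0.100 for incubation time.
df = n − k − 1 = 65 − 3 − 1 = 61.
t* = t_{0.025, 61} = 1.999624.
Margin = t* × SE = 1.999624 × 0.100 = 0.19996.
CI: 0.317 ± 0.19996 → (0.117, 0.517).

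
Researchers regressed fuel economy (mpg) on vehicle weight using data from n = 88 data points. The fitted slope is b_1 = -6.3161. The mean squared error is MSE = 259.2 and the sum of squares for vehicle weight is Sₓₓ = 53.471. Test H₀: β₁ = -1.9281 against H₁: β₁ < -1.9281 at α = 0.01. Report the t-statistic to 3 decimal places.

t = -1.993

SE(b_1) = √(MSE/Sₓₓ) = √(259.2/53.471) = 2.2017.
t = (-6.3161 − (-1.9281)) / 2.2017 = -1.993.
df = n − 2 = 86.
One-sided p ≈ 0.0247, which is ≥ 0.01, so fail to reject H₀.
The data do not give significant evidence that the true slope on vehicle weight is below -1.9281 mpg per unit.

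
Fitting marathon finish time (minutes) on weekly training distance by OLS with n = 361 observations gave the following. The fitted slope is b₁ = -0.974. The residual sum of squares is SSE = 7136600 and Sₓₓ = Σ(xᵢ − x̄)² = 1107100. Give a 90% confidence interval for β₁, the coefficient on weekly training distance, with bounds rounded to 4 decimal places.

MSE = SSE/(n − 2) = 7136600/359 = 19879.1.
SE(b₁) = √(MSE/Sₓₓ) = √(19879.1/1107100) = 0.134.
df = n − 2 = 359.
t* = t_{0.05, 359} = 1.649109.
Margin = t* × SE = 1.649109 × 0.134 = 0.220981.
CI: -0.974 ± 0.220981 → (-1.1950, -0.7530).
With 90% confidence, each one-unit increase in weekly training distance is associated with a change of between -1.1950 and -0.7530 minutes in marathon finish time.

(-1.1950, -0.7530)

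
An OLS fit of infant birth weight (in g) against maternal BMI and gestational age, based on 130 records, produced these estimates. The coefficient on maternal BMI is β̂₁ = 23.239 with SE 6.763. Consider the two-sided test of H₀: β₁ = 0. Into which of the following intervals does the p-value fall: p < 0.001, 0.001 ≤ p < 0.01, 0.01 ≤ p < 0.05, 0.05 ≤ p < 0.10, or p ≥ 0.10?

t = 23.239 / 6.763 = 3.436.
df = n − k − 1 = 130 − 2 − 1 = 127.
Two-sided p = 2·P(T_{127} > |t|) ≈ 0.0008.
So p < 0.001.

p < 0.001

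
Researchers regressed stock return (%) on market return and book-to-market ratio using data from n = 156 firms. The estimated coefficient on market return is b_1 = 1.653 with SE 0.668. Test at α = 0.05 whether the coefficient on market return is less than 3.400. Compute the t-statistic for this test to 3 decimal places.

t = -2.615

H₀: β₁ = 3.400 vs H₁: β₁ < 3.400.
t = (b_1 − β₁⁰)/SE = (1.653 − 3.400) / 0.668 = -2.615.
df = n − k − 1 = 156 − 2 − 1 = 153.
One-sided p ≈ 0.0049, which is < 0.05, so reject H₀.
There is evidence that the true slope on market return is below 3.400 % per unit, holding the other predictors fixed.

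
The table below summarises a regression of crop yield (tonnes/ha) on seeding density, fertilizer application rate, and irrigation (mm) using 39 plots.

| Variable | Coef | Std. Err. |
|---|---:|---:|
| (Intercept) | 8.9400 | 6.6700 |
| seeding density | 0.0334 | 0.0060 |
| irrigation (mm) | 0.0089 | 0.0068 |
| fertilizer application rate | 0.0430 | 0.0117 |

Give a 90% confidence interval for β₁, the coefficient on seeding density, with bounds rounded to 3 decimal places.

(0.023, 0.044)

Read off: b = 0.0334, SE = 0.0060 for seeding density.
df = n − k − 1 = 39 − 3 − 1 = 35.
t* = t_{0.05, 35} = 1.689572.
Margin = t* × SE = 1.689572 × 0.0060 = 0.01014.
CI: 0.0334 ± 0.01014 → (0.023, 0.044).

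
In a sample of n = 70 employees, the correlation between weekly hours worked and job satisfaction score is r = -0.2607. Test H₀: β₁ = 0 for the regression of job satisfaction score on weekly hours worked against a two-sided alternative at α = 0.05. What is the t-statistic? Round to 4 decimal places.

t = r·√(n − 2)/√(1 − r²) = -0.2607·√68/√0.932036 = -2.2268.
df = n − 2 = 68.
Two-sided p ≈ 0.0293, which is < 0.05, so reject H₀.
There is evidence of a linear association between weekly hours worked and job satisfaction score.

t = -2.2268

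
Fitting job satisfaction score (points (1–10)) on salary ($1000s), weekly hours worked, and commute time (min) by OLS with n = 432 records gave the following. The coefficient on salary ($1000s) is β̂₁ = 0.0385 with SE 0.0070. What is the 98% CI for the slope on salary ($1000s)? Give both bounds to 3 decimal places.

df = n − k − 1 = 432 − 3 − 1 = 428.
t* = t_{0.01, 428} = 2.335092.
Margin = t* × SE = 2.335092 × 0.0070 = 0.01635.
CI: 0.0385 ± 0.01635 → (0.022, 0.055).
With 98% confidence, each one-unit increase in salary ($1000s) is associated with a change of between 0.022 and 0.055 points (1–10) in job satisfaction score, holding the other predictors fixed.

(0.022, 0.055)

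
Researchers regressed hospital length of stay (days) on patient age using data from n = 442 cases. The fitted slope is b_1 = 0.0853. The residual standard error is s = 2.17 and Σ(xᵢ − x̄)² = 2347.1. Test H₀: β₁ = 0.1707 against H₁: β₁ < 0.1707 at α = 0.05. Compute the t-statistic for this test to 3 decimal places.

SE(b_1) = s/√Sₓₓ = 2.17/√2347.1 = 0.0447913.
t = (0.0853 − 0.1707) / 0.0447913 = -1.907.
df = n − 2 = 440.
One-sided p ≈ 0.0286, which is < 0.05, so reject H₀.
There is evidence that the true slope on patient age is below 0.1707 days per unit.

t = -1.907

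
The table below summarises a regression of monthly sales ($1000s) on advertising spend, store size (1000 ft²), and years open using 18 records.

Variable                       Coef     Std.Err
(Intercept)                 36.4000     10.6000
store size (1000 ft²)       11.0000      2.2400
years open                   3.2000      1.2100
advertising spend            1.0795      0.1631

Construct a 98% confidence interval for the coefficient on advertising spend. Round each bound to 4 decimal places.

Read off: b = 1.0795, SE = 0.1631 for advertising spend.
df = n − k − 1 = 18 − 3 − 1 = 14.
t* = t_{0.01, 14} = 2.624494.
Margin = t* × SE = 2.624494 × 0.1631 = 0.428055.
CI: 1.0795 ± 0.428055 → (0.6514, 1.5076).

(0.6514, 1.5076)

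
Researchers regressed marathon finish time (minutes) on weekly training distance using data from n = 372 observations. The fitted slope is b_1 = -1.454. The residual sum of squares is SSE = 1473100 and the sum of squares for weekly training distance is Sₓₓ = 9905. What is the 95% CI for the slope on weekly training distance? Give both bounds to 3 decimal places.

MSE = SSE/(n − 2) = 1473100/370 = 3981.35.
SE(b_1) = √(MSE/Sₓₓ) = √(3981.35/9905) = 0.633998.
df = n − 2 = 370.
t* = t_{0.025, 370} = 1.966396.
Margin = t* × SE = 1.966396 × 0.633998 = 1.24669.
CI: -1.454 ± 1.24669 → (-2.701, -0.207).
With 95% confidence, each one-unit increase in weekly training distance is associated with a change of between -2.701 and -0.207 minutes in marathon finish time.

(-2.701, -0.207)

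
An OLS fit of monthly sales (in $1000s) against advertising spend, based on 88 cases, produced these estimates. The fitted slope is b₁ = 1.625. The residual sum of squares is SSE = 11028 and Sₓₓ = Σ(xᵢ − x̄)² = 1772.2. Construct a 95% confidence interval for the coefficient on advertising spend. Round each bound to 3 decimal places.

MSE = SSE/(n − 2) = 11028/86 = 128.233.
SE(b₁) = √(MSE/Sₓₓ) = √(128.233/1772.2) = 0.268994.
df = n − 2 = 86.
t* = t_{0.025, 86} = 1.987934.
Margin = t* × SE = 1.987934 × 0.268994 = 0.53474.
CI: 1.625 ± 0.53474 → (1.090, 2.160).
With 95% confidence, each one-unit increase in advertising spend is associated with a change of between 1.090 and 2.160 $1000s in monthly sales.

(1.090, 2.160)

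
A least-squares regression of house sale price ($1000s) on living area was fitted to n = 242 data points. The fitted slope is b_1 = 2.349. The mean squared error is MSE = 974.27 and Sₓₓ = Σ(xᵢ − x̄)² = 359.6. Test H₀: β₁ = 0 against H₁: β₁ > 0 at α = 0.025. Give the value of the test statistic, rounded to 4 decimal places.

SE(b_1) = √(MSE/Sₓₓ) = √(974.27/359.6) = 1.646.
t = 2.349 / 1.646 = 1.4271.
df = n − 2 = 240.
One-sided p ≈ 0.0774, which is ≥ 0.025, so fail to reject H₀.
The data do not give significant evidence that the true slope on living area is positive.

t = 1.4271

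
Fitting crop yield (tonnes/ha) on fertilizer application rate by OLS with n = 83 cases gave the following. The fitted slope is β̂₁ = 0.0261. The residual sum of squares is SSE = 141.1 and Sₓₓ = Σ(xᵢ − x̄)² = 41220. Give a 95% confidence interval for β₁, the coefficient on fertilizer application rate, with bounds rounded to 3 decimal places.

(0.013, 0.039)

MSE = SSE/(n − 2) = 141.1/81 = 1.74198.
SE(β̂₁) = √(MSE/Sₓₓ) = √(1.74198/41220) = 0.0065008.
df = n − 2 = 81.
t* = t_{0.025, 81} = 1.989686.
Margin = t* × SE = 1.989686 × 0.0065008 = 0.01293.
CI: 0.0261 ± 0.01293 → (0.013, 0.039).
With 95% confidence, each one-unit increase in fertilizer application rate is associated with a change of between 0.013 and 0.039 tonnes/ha in crop yield.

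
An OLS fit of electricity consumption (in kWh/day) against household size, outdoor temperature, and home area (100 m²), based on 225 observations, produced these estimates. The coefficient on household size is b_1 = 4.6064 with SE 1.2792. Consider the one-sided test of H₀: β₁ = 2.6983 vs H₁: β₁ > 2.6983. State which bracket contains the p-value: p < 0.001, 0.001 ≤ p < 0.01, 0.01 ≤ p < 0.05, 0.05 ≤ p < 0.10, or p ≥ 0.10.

t = (4.6064 − 2.6983) / 1.2792 = 1.492.
df = n − k − 1 = 225 − 3 − 1 = 221.
One-sided p = P(T_{221} > t) ≈ 0.0686.
So 0.05 ≤ p < 0.10.

0.05 ≤ p < 0.10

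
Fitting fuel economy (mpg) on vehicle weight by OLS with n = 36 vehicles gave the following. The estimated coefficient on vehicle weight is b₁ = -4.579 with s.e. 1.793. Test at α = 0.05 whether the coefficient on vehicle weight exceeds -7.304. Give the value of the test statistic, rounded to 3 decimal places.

H₀: β₁ = -7.304 vs H₁: β₁ > -7.304.
t = (b₁ − β₁⁰)/SE = (-4.579 − (-7.304)) / 1.793 = 1.520.
df = n − 2 = 36 − 2 = 34.
One-sided p ≈ 0.0689, which is ≥ 0.05, so fail to reject H₀.
The data do not give significant evidence that the true slope on vehicle weight exceeds -7.304 mpg per unit.

t = 1.520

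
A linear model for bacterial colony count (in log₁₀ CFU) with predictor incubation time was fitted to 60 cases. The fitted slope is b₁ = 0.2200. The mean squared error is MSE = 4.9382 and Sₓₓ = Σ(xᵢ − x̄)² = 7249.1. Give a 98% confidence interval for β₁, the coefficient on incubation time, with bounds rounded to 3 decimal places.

(0.158, 0.282)

SE(b₁) = √(MSE/Sₓₓ) = √(4.9382/7249.1) = 0.0261001.
df = n − 2 = 58.
t* = t_{0.01, 58} = 2.392377.
Margin = t* × SE = 2.392377 × 0.0261001 = 0.06244.
CI: 0.2200 ± 0.06244 → (0.158, 0.282).
With 98% confidence, each one-unit increase in incubation time is associated with a change of between 0.158 and 0.282 log₁₀ CFU in bacterial colony count.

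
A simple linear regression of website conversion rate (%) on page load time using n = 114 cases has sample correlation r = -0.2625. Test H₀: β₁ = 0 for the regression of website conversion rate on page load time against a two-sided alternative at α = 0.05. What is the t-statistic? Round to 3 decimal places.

t = -2.879

t = r·√(n − 2)/√(1 − r²) = -0.2625·√112/√0.931094 = -2.879.
df = n − 2 = 112.
Two-sided p ≈ 0.0048, which is < 0.05, so reject H₀.
There is evidence of a linear association between page load time and website conversion rate.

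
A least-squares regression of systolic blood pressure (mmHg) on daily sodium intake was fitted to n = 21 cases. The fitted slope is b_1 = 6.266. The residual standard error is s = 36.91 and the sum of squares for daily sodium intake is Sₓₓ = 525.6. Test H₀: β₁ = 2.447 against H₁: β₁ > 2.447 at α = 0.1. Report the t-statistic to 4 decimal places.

SE(b_1) = s/√Sₓₓ = 36.91/√525.6 = 1.60996.
t = (6.266 − 2.447) / 1.60996 = 2.3721.
df = n − 2 = 19.
One-sided p ≈ 0.0142, which is < 0.1, so reject H₀.
There is evidence that the true slope on daily sodium intake exceeds 2.447 mmHg per unit.

t = 2.3721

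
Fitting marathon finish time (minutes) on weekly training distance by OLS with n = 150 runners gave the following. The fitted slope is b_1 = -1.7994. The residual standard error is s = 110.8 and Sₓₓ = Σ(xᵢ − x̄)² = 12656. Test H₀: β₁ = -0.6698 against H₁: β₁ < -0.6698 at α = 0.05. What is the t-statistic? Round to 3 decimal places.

t = -1.147

SE(b_1) = s/√Sₓₓ = 110.8/√12656 = 0.984899.
t = (-1.7994 − (-0.6698)) / 0.984899 = -1.147.
df = n − 2 = 148.
One-sided p ≈ 0.1266, which is ≥ 0.05, so fail to reject H₀.
The data do not give significant evidence that the true slope on weekly training distance is below -0.6698 minutes per unit.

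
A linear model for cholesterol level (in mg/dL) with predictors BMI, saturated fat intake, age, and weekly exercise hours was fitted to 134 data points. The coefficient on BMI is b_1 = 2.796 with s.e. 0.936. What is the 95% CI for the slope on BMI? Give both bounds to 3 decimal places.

df = n − k − 1 = 134 − 4 − 1 = 129.
t* = t_{0.025, 129} = 1.978524.
Margin = t* × SE = 1.978524 × 0.936 = 1.85190.
CI: 2.796 ± 1.85190 → (0.944, 4.648).
With 95% confidence, each one-unit increase in BMI is associated with a change of between 0.944 and 4.648 mg/dL in cholesterol level, holding the other predictors fixed.

(0.944, 4.648)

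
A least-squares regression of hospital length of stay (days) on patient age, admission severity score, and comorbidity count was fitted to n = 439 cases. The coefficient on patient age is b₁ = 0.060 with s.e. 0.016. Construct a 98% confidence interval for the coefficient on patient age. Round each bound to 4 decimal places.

(0.0226, 0.0974)

df = n − k − 1 = 439 − 3 − 1 = 435.
t* = t_{0.01, 435} = 2.334951.
Margin = t* × SE = 2.334951 × 0.016 = 0.037359.
CI: 0.060 ± 0.037359 → (0.0226, 0.0974).
With 98% confidence, each one-unit increase in patient age is associated with a change of between 0.0226 and 0.0974 days in hospital length of stay, holding the other predictors fixed.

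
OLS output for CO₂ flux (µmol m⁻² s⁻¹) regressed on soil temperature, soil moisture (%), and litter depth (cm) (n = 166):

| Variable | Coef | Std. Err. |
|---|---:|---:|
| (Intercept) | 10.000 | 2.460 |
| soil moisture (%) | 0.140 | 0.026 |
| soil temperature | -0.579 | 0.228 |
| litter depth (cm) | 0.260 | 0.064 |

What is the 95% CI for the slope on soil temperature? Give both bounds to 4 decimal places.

Read off: b = -0.579, SE = 0.228 for soil temperature.
df = n − k − 1 = 166 − 3 − 1 = 162.
t* = t_{0.025, 162} = 1.974716.
Margin = t* × SE = 1.974716 × 0.228 = 0.450235.
CI: -0.579 ± 0.450235 → (-1.0292, -0.1288).

(-1.0292, -0.1288)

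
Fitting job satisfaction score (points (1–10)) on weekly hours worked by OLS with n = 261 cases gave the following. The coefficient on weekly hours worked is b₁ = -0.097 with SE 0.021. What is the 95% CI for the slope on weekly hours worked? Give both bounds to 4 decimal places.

df = n − 2 = 261 − 2 = 259.
t* = t_{0.025, 259} = 1.969166.
Margin = t* × SE = 1.969166 × 0.021 = 0.041352.
CI: -0.097 ± 0.041352 → (-0.1384, -0.0556).
With 95% confidence, each one-unit increase in weekly hours worked is associated with a change of between -0.1384 and -0.0556 points (1–10) in job satisfaction score.

(-0.1384, -0.0556)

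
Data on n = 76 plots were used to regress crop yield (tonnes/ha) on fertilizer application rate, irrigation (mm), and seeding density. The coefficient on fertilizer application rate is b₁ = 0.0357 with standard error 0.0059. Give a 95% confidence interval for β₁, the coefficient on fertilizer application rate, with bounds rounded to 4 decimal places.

(0.0239, 0.0475)

df = n − k − 1 = 76 − 3 − 1 = 72.
t* = t_{0.025, 72} = 1.993464.
Margin = t* × SE = 1.993464 × 0.0059 = 0.011761.
CI: 0.0357 ± 0.011761 → (0.0239, 0.0475).
With 95% confidence, each one-unit increase in fertilizer application rate is associated with a change of between 0.0239 and 0.0475 tonnes/ha in crop yield, holding the other predictors fixed.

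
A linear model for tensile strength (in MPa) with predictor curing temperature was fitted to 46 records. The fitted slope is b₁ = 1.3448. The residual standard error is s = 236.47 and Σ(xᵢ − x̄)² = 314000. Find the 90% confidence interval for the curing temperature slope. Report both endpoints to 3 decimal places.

SE(b₁) = s/√Sₓₓ = 236.47/√314000 = 0.421999.
df = n − 2 = 44.
t* = t_{0.05, 44} = 1.68023.
Margin = t* × SE = 1.68023 × 0.421999 = 0.70906.
CI: 1.3448 ± 0.70906 → (0.636, 2.054).
With 90% confidence, each one-unit increase in curing temperature is associated with a change of between 0.636 and 2.054 MPa in tensile strength.

(0.636, 2.054)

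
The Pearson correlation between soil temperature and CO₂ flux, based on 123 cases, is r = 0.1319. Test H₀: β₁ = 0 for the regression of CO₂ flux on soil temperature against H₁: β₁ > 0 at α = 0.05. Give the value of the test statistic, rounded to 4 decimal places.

t = r·√(n − 2)/√(1 − r²) = 0.1319·√121/√0.982602 = 1.4637.
df = n − 2 = 121.
One-sided p ≈ 0.0729, which is ≥ 0.05, so fail to reject H₀.
The data do not give significant evidence of a linear association between soil temperature and CO₂ flux.

t = 1.4637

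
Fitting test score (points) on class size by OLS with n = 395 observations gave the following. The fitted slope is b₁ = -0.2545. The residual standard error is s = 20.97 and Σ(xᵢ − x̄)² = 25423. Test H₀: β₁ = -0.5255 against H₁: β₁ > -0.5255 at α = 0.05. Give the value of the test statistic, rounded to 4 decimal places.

SE(b₁) = s/√Sₓₓ = 20.97/√25423 = 0.131518.
t = (-0.2545 − (-0.5255)) / 0.131518 = 2.0606.
df = n − 2 = 393.
One-sided p ≈ 0.0200, which is < 0.05, so reject H₀.
There is evidence that the true slope on class size exceeds -0.5255 points per unit.

t = 2.0606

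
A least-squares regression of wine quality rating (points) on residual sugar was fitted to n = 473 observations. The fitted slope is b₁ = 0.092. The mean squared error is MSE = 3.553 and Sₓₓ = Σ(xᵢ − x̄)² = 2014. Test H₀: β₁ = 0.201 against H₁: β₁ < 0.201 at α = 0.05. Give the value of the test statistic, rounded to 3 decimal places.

t = -2.595

SE(b₁) = √(MSE/Sₓₓ) = √(3.553/2014) = 0.0420018.
t = (0.092 − 0.201) / 0.0420018 = -2.595.
df = n − 2 = 471.
One-sided p ≈ 0.0049, which is < 0.05, so reject H₀.
There is evidence that the true slope on residual sugar is below 0.201 points per unit.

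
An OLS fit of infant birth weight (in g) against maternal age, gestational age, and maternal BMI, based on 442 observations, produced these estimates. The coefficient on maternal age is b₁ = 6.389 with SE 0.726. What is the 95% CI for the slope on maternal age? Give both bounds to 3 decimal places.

(4.962, 7.816)

df = n − k − 1 = 442 − 3 − 1 = 438.
t* = t_{0.025, 438} = 1.965395.
Margin = t* × SE = 1.965395 × 0.726 = 1.42688.
CI: 6.389 ± 1.42688 → (4.962, 7.816).
With 95% confidence, each one-unit increase in maternal age is associated with a change of between 4.962 and 7.816 g in infant birth weight, holding the other predictors fixed.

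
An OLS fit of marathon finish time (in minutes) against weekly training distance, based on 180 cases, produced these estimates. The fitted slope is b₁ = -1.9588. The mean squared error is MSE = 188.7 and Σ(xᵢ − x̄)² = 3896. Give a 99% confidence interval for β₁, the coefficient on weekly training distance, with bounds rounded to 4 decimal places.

(-2.5318, -1.3858)

SE(b₁) = √(MSE/Sₓₓ) = √(188.7/3896) = 0.220078.
df = n − 2 = 178.
t* = t_{0.005, 178} = 2.603731.
Margin = t* × SE = 2.603731 × 0.220078 = 0.573024.
CI: -1.9588 ± 0.573024 → (-2.5318, -1.3858).
With 99% confidence, each one-unit increase in weekly training distance is associated with a change of between -2.5318 and -1.3858 minutes in marathon finish time.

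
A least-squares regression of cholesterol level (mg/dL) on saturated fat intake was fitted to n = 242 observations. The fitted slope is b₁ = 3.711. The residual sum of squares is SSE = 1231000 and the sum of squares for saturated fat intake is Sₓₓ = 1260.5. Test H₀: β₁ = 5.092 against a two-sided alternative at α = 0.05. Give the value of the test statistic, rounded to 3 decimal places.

t = -0.685

MSE = SSE/(n − 2) = 1231000/240 = 5129.17.
SE(b₁) = √(MSE/Sₓₓ) = √(5129.17/1260.5) = 2.01721.
t = (3.711 − 5.092) / 2.01721 = -0.685.
df = n − 2 = 240.
Two-sided p ≈ 0.4943, which is ≥ 0.05, so fail to reject H₀.
The data are consistent with a true slope of 5.092 mg/dL per unit of saturated fat intake.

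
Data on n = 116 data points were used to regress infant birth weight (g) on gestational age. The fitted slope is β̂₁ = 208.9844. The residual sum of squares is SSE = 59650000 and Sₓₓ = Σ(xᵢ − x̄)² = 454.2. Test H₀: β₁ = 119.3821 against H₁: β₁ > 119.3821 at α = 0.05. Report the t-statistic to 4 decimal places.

t = 2.6399

MSE = SSE/(n − 2) = 59650000/114 = 523246.
SE(β̂₁) = √(MSE/Sₓₓ) = √(523246/454.2) = 33.9414.
t = (208.9844 − 119.3821) / 33.9414 = 2.6399.
df = n − 2 = 114.
One-sided p ≈ 0.0047, which is < 0.05, so reject H₀.
There is evidence that the true slope on gestational age exceeds 119.3821 g per unit.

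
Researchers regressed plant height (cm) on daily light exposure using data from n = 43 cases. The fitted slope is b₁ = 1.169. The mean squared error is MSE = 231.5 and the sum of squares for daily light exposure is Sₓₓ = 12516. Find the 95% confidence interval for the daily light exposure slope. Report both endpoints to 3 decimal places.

SE(b₁) = √(MSE/Sₓₓ) = √(231.5/12516) = 0.136001.
df = n − 2 = 41.
t* = t_{0.025, 41} = 2.019541.
Margin = t* × SE = 2.019541 × 0.136001 = 0.27466.
CI: 1.169 ± 0.27466 → (0.894, 1.444).
With 95% confidence, each one-unit increase in daily light exposure is associated with a change of between 0.894 and 1.444 cm in plant height.

(0.894, 1.444)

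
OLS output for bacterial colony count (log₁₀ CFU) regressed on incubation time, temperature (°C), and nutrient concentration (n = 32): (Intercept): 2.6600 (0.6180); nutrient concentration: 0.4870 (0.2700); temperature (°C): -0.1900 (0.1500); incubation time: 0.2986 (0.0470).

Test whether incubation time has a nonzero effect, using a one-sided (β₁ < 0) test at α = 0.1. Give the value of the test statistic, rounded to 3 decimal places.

Read off: b = 0.2986, SE = 0.0470 for incubation time.
H₀: β₁ = 0 vs H₁: β₁ < 0.
t = 0.2986 / 0.0470 = 6.353.
df = n − k − 1 = 32 − 3 − 1 = 28.
One-sided p ≈ 1.0000, which is ≥ 0.1, so fail to reject H₀.
The data do not give significant evidence that the true slope on incubation time is negative, holding the other predictors fixed.

t = 6.353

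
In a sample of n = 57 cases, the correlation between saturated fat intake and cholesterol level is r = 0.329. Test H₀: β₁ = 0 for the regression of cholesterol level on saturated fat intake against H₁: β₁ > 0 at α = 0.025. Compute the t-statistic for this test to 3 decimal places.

t = 2.584

t = r·√(n − 2)/√(1 − r²) = 0.329·√55/√0.891759 = 2.584.
df = n − 2 = 55.
One-sided p ≈ 0.0062, which is < 0.025, so reject H₀.
There is evidence of a linear association between saturated fat intake and cholesterol level.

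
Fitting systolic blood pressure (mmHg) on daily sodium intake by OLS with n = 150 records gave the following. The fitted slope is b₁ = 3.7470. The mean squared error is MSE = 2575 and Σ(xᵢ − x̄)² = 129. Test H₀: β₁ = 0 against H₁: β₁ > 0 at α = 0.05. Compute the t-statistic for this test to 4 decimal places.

SE(b₁) = √(MSE/Sₓₓ) = √(2575/129) = 4.4678.
t = 3.7470 / 4.4678 = 0.8387.
df = n − 2 = 148.
One-sided p ≈ 0.2015, which is ≥ 0.05, so fail to reject H₀.
The data do not give significant evidence that the true slope on daily sodium intake is positive.

t = 0.8387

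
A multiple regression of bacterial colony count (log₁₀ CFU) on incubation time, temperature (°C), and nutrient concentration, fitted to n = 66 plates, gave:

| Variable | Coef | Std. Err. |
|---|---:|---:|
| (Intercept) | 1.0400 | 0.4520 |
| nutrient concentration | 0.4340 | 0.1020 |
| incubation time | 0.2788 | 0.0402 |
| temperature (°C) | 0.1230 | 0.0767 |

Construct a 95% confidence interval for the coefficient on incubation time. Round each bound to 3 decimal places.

Read off: b = 0.2788, SE = 0.0402 for incubation time.
df = n − k − 1 = 66 − 3 − 1 = 62.
t* = t_{0.025, 62} = 1.998972.
Margin = t* × SE = 1.998972 × 0.0402 = 0.08036.
CI: 0.2788 ± 0.08036 → (0.198, 0.359).

(0.198, 0.359)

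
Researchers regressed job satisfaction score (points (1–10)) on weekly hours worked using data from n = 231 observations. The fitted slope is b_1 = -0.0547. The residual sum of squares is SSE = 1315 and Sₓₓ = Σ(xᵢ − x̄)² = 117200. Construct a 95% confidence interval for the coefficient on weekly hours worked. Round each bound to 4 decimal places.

MSE = SSE/(n − 2) = 1315/229 = 5.74236.
SE(b_1) = √(MSE/Sₓₓ) = √(5.74236/117200) = 0.00699973.
df = n − 2 = 229.
t* = t_{0.025, 229} = 1.970377.
Margin = t* × SE = 1.970377 × 0.00699973 = 0.013792.
CI: -0.0547 ± 0.013792 → (-0.0685, -0.0409).
With 95% confidence, each one-unit increase in weekly hours worked is associated with a change of between -0.0685 and -0.0409 points (1–10) in job satisfaction score.

(-0.0685, -0.0409)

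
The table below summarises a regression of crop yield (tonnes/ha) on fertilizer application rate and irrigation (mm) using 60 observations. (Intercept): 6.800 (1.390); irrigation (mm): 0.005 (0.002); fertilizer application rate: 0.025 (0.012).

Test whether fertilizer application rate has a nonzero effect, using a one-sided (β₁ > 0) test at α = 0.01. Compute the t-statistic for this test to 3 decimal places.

Read off: b = 0.025, SE = 0.012 for fertilizer application rate.
H₀: β₁ = 0 vs H₁: β₁ > 0.
t = 0.025 / 0.012 = 2.083.
df = n − k − 1 = 60 − 2 − 1 = 57.
One-sided p ≈ 0.0209, which is ≥ 0.01, so fail to reject H₀.
The data do not give significant evidence that the true slope on fertilizer application rate is positive, holding the other predictors fixed.

t = 2.083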